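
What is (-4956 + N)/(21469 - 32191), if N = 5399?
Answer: -443/10722 ≈ -0.041317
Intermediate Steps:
(-4956 + N)/(21469 - 32191) = (-4956 + 5399)/(21469 - 32191) = 443/(-10722) = 443*(-1/10722) = -443/10722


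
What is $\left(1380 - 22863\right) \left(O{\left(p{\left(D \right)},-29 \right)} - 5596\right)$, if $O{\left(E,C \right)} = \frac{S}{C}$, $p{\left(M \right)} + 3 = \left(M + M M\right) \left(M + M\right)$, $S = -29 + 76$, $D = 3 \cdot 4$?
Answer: $\frac{3487356873}{29} \approx 1.2025 \cdot 10^{8}$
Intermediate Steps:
$D = 12$
$S = 47$
$p{\left(M \right)} = -3 + 2 M \left(M + M^{2}\right)$ ($p{\left(M \right)} = -3 + \left(M + M M\right) \left(M + M\right) = -3 + \left(M + M^{2}\right) 2 M = -3 + 2 M \left(M + M^{2}\right)$)
$O{\left(E,C \right)} = \frac{47}{C}$
$\left(1380 - 22863\right) \left(O{\left(p{\left(D \right)},-29 \right)} - 5596\right) = \left(1380 - 22863\right) \left(\frac{47}{-29} - 5596\right) = - 21483 \left(47 \left(- \frac{1}{29}\right) - 5596\right) = - 21483 \left(- \frac{47}{29} - 5596\right) = \left(-21483\right) \left(- \frac{162331}{29}\right) = \frac{3487356873}{29}$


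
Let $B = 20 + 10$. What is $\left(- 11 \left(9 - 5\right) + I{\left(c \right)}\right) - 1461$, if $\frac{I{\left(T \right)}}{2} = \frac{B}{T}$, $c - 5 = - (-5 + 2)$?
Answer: $- \frac{2995}{2} \approx -1497.5$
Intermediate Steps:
$B = 30$
$c = 8$ ($c = 5 - \left(-5 + 2\right) = 5 - -3 = 5 + 3 = 8$)
$I{\left(T \right)} = \frac{60}{T}$ ($I{\left(T \right)} = 2 \frac{30}{T} = \frac{60}{T}$)
$\left(- 11 \left(9 - 5\right) + I{\left(c \right)}\right) - 1461 = \left(- 11 \left(9 - 5\right) + \frac{60}{8}\right) - 1461 = \left(\left(-11\right) 4 + 60 \cdot \frac{1}{8}\right) - 1461 = \left(-44 + \frac{15}{2}\right) - 1461 = - \frac{73}{2} - 1461 = - \frac{2995}{2}$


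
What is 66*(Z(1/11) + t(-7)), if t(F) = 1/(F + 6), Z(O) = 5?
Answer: 264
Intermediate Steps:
t(F) = 1/(6 + F)
66*(Z(1/11) + t(-7)) = 66*(5 + 1/(6 - 7)) = 66*(5 + 1/(-1)) = 66*(5 - 1) = 66*4 = 264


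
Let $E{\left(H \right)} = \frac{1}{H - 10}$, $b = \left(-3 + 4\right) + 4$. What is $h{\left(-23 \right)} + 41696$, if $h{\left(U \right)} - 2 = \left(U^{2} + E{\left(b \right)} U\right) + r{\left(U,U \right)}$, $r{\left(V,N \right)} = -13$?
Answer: $\frac{211093}{5} \approx 42219.0$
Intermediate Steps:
$b = 5$ ($b = 1 + 4 = 5$)
$E{\left(H \right)} = \frac{1}{-10 + H}$
$h{\left(U \right)} = -11 + U^{2} - \frac{U}{5}$ ($h{\left(U \right)} = 2 - \left(13 - U^{2} - \frac{U}{-10 + 5}\right) = 2 - \left(13 - U^{2} - \frac{U}{-5}\right) = 2 - \left(13 - U^{2} + \frac{U}{5}\right) = -11 + U^{2} - \frac{U}{5}$)
$h{\left(-23 \right)} + 41696 = \left(-11 + \left(-23\right)^{2} - - \frac{23}{5}\right) + 41696 = \left(-11 + 529 + \frac{23}{5}\right) + 41696 = \frac{2613}{5} + 41696 = \frac{211093}{5}$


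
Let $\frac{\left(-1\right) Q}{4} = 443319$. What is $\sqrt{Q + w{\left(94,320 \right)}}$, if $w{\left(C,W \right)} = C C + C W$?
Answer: $2 i \sqrt{433590} \approx 1317.0 i$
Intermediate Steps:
$Q = -1773276$ ($Q = \left(-4\right) 443319 = -1773276$)
$w{\left(C,W \right)} = C^{2} + C W$
$\sqrt{Q + w{\left(94,320 \right)}} = \sqrt{-1773276 + 94 \left(94 + 320\right)} = \sqrt{-1773276 + 94 \cdot 414} = \sqrt{-1773276 + 38916} = \sqrt{-1734360} = 2 i \sqrt{433590}$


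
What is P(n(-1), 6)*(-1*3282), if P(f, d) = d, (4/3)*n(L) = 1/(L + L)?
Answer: -19692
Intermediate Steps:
n(L) = 3/(8*L) (n(L) = 3/(4*(L + L)) = 3/(4*((2*L))) = 3*(1/(2*L))/4 = 3/(8*L))
P(n(-1), 6)*(-1*3282) = 6*(-1*3282) = 6*(-3282) = -19692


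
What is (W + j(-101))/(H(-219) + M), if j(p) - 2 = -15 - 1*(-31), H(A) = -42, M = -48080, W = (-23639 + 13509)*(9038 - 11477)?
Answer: -12353544/24061 ≈ -513.43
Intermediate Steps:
W = 24707070 (W = -10130*(-2439) = 24707070)
j(p) = 18 (j(p) = 2 + (-15 - 1*(-31)) = 2 + (-15 + 31) = 2 + 16 = 18)
(W + j(-101))/(H(-219) + M) = (24707070 + 18)/(-42 - 48080) = 24707088/(-48122) = 24707088*(-1/48122) = -12353544/24061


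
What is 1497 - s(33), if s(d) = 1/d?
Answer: 49400/33 ≈ 1497.0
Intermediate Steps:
1497 - s(33) = 1497 - 1/33 = 49400/33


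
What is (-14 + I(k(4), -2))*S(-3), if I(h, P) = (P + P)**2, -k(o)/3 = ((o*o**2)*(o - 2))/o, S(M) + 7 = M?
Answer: -20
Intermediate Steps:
S(M) = -7 + M
k(o) = -3*o**2*(-2 + o) (k(o) = -3*(o*o**2)*(o - 2)/o = -3*o**3*(-2 + o)/o = -3*o**2*(-2 + o))
I(h, P) = 4*P**2 (I(h, P) = (2*P)**2 = 4*P**2)
(-14 + I(k(4), -2))*S(-3) = (-14 + 4*(-2)**2)*(-7 - 3) = (-14 + 4*4)*(-10) = (-14 + 16)*(-10) = 2*(-10) = -20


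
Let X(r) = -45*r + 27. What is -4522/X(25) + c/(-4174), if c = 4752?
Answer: 3414283/1145763 ≈ 2.9799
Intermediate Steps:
X(r) = 27 - 45*r
-4522/X(25) + c/(-4174) = -4522/(27 - 45*25) + 4752/(-4174) = -4522/(27 - 1125) + 4752*(-1/4174) = -4522/(-1098) - 2376/2087 = -4522*(-1/1098) - 2376/2087 = 2261/549 - 2376/2087 = 3414283/1145763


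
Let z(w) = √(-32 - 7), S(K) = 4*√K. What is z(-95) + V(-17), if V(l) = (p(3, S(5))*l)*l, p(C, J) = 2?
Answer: 578 + I*√39 ≈ 578.0 + 6.245*I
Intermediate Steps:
V(l) = 2*l² (V(l) = (2*l)*l = 2*l²)
z(w) = I*√39 (z(w) = √(-39) = I*√39)
z(-95) + V(-17) = I*√39 + 2*(-17)² = I*√39 + 2*289 = I*√39 + 578 = 578 + I*√39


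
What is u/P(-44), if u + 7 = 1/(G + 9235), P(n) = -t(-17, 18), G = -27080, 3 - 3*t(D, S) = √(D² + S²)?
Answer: -281061/2694595 - 93687*√613/2694595 ≈ -0.96513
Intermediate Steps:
t(D, S) = 1 - √(D² + S²)/3
P(n) = -1 + √613/3 (P(n) = -(1 - √((-17)² + 18²)/3) = -(1 - √(289 + 324)/3) = -(1 - √613/3) = -1 + √613/3)
u = -124916/17845 (u = -7 + 1/(-27080 + 9235) = -7 + 1/(-17845) = -7 - 1/17845 = -124916/17845 ≈ -7.0001)
u/P(-44) = -124916/(17845*(-1 + √613/3))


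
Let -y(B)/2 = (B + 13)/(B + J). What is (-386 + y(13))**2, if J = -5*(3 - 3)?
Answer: 152100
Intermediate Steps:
J = 0 (J = -5*0 = 0)
y(B) = -2*(13 + B)/B (y(B) = -2*(B + 13)/(B + 0) = -2*(13 + B)/B)
(-386 + y(13))**2 = (-386 + (-2 - 26/13))**2 = (-386 + (-2 - 26*1/13))**2 = (-386 + (-2 - 2))**2 = (-386 - 4)**2 = (-390)**2 = 152100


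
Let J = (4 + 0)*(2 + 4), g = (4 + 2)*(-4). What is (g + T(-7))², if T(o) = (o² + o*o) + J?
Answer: 9604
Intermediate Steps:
g = -24 (g = 6*(-4) = -24)
J = 24 (J = 4*6 = 24)
T(o) = 24 + 2*o² (T(o) = (o² + o*o) + 24 = (o² + o²) + 24 = 2*o² + 24 = 24 + 2*o²)
(g + T(-7))² = (-24 + (24 + 2*(-7)²))² = (-24 + (24 + 2*49))² = (-24 + (24 + 98))² = (-24 + 122)² = 98² = 9604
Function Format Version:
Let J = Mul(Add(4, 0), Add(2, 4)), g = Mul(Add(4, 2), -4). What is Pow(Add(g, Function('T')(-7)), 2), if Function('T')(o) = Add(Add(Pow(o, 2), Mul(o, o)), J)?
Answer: 9604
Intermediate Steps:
g = -24 (g = Mul(6, -4) = -24)
J = 24 (J = Mul(4, 6) = 24)
Function('T')(o) = Add(24, Mul(2, Pow(o, 2))) (Function('T')(o) = Add(Add(Pow(o, 2), Mul(o, o)), 24) = Add(Add(Pow(o, 2), Pow(o, 2)), 24) = Add(Mul(2, Pow(o, 2)), 24) = Add(24, Mul(2, Pow(o, 2))))
Pow(Add(g, Function('T')(-7)), 2) = Pow(Add(-24, Add(24, Mul(2, Pow(-7, 2)))), 2) = Pow(Add(-24, Add(24, Mul(2, 49))), 2) = Pow(Add(-24, Add(24, 98)), 2) = Pow(Add(-24, 122), 2) = Pow(98, 2) = 9604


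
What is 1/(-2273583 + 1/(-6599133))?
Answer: -6599133/15003676603540 ≈ -4.3983e-7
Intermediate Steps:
1/(-2273583 + 1/(-6599133)) = 1/(-2273583 - 1/6599133) = 1/(-15003676603540/6599133) = -6599133/15003676603540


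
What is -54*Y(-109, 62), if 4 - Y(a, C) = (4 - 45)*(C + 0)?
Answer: -137484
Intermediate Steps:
Y(a, C) = 4 + 41*C (Y(a, C) = 4 - (4 - 45)*(C + 0) = 4 - (-41)*C = 4 + 41*C)
-54*Y(-109, 62) = -54*(4 + 41*62) = -54*(4 + 2542) = -54*2546 = -137484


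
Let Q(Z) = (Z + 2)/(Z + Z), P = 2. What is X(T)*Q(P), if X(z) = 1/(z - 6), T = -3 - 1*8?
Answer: -1/17 ≈ -0.058824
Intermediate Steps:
T = -11 (T = -3 - 8 = -11)
X(z) = 1/(-6 + z)
Q(Z) = (2 + Z)/(2*Z) (Q(Z) = (2 + Z)/((2*Z)) = (2 + Z)*(1/(2*Z)) = (2 + Z)/(2*Z))
X(T)*Q(P) = ((½)*(2 + 2)/2)/(-6 - 11) = ((½)*(½)*4)/(-17) = -1/17*1 = -1/17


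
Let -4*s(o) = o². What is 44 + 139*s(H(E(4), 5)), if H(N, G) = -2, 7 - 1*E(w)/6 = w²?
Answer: -95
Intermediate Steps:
E(w) = 42 - 6*w²
s(o) = -o²/4
44 + 139*s(H(E(4), 5)) = 44 + 139*(-¼*(-2)²) = 44 + 139*(-¼*4) = 44 + 139*(-1) = 44 - 139 = -95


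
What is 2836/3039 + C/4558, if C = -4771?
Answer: -1572581/13851762 ≈ -0.11353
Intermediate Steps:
2836/3039 + C/4558 = 2836/3039 - 4771/4558 = -1572581/13851762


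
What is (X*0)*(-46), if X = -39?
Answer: 0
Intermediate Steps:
(X*0)*(-46) = -39*0*(-46) = 0*(-46) = 0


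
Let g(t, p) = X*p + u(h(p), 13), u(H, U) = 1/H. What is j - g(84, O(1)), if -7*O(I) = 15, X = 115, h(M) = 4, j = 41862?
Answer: 1179029/28 ≈ 42108.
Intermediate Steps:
O(I) = -15/7 (O(I) = -⅐*15 = -15/7)
g(t, p) = ¼ + 115*p (g(t, p) = 115*p + 1/4 = 115*p + ¼ = ¼ + 115*p)
j - g(84, O(1)) = 41862 - (¼ + 115*(-15/7)) = 41862 - (¼ - 1725/7) = 41862 - 1*(-6893/28) = 41862 + 6893/28 = 1179029/28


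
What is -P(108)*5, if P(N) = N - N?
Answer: 0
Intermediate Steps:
P(N) = 0
-P(108)*5 = -0*5 = -1*0 = 0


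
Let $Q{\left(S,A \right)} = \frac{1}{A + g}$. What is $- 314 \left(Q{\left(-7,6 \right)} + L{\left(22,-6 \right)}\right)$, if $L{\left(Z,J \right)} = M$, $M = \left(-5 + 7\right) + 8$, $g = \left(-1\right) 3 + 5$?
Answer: $- \frac{12717}{4} \approx -3179.3$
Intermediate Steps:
$g = 2$ ($g = -3 + 5 = 2$)
$M = 10$ ($M = 2 + 8 = 10$)
$L{\left(Z,J \right)} = 10$
$Q{\left(S,A \right)} = \frac{1}{2 + A}$ ($Q{\left(S,A \right)} = \frac{1}{A + 2} = \frac{1}{2 + A}$)
$- 314 \left(Q{\left(-7,6 \right)} + L{\left(22,-6 \right)}\right) = - 314 \left(\frac{1}{2 + 6} + 10\right) = - 314 \left(\frac{1}{8} + 10\right) = \left(-314\right) \frac{81}{8} = - \frac{12717}{4}$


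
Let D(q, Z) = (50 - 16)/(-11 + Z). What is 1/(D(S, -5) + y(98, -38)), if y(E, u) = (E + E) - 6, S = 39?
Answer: 8/1503 ≈ 0.0053227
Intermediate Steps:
D(q, Z) = 34/(-11 + Z)
y(E, u) = -6 + 2*E (y(E, u) = 2*E - 6 = -6 + 2*E)
1/(D(S, -5) + y(98, -38)) = 1/(34/(-11 - 5) + (-6 + 2*98)) = 1/(34/(-16) + (-6 + 196)) = 1/(34*(-1/16) + 190) = 1/(-17/8 + 190) = 1/(1503/8) = 8/1503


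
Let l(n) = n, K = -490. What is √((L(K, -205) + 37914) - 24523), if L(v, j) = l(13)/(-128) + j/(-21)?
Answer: 5*√60515238/336 ≈ 115.76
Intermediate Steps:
L(v, j) = -13/128 - j/21 (L(v, j) = 13/(-128) + j/(-21) = 13*(-1/128) + j*(-1/21) = -13/128 - j/21)
√((L(K, -205) + 37914) - 24523) = √(((-13/128 - 1/21*(-205)) + 37914) - 24523) = √(((-13/128 + 205/21) + 37914) - 24523) = √((25967/2688 + 37914) - 24523) = √(101938799/2688 - 24523) = √(36020975/2688) = 5*√60515238/336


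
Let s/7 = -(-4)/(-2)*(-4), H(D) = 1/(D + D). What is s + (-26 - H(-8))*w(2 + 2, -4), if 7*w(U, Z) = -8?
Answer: 1199/14 ≈ 85.643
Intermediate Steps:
w(U, Z) = -8/7 (w(U, Z) = (⅐)*(-8) = -8/7)
H(D) = 1/(2*D)
s = 56 (s = 7*(-(-4)/(-2)*(-4)) = 7*(-(-4)*(-1)/2*(-4)) = 7*(-1*2*(-4)) = 7*(-2*(-4)) = 7*8 = 56)
s + (-26 - H(-8))*w(2 + 2, -4) = 56 + (-26 - 1/(2*(-8)))*(-8/7) = 56 + (-26 - (-1)/(2*8))*(-8/7) = 56 + (-26 - 1*(-1/16))*(-8/7) = 56 + (-26 + 1/16)*(-8/7) = 56 - 415/16*(-8/7) = 56 + 415/14 = 1199/14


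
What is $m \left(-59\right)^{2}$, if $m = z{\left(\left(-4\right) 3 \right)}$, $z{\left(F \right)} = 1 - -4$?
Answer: $17405$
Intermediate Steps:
$z{\left(F \right)} = 5$ ($z{\left(F \right)} = 1 + 4 = 5$)
$m = 5$
$m \left(-59\right)^{2} = 5 \left(-59\right)^{2} = 5 \cdot 3481 = 17405$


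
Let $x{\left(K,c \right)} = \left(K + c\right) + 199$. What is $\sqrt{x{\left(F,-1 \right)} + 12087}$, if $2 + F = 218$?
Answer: $3 \sqrt{1389} \approx 111.81$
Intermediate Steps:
$F = 216$ ($F = -2 + 218 = 216$)
$x{\left(K,c \right)} = 199 + K + c$
$\sqrt{x{\left(F,-1 \right)} + 12087} = \sqrt{\left(199 + 216 - 1\right) + 12087} = \sqrt{414 + 12087} = \sqrt{12501} = 3 \sqrt{1389}$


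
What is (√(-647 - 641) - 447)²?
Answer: 198521 - 1788*I*√322 ≈ 1.9852e+5 - 32085.0*I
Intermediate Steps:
(√(-647 - 641) - 447)² = (√(-1288) - 447)² = (2*I*√322 - 447)² = (-447 + 2*I*√322)²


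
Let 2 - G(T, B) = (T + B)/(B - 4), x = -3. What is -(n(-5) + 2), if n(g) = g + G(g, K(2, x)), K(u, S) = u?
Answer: 5/2 ≈ 2.5000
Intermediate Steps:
G(T, B) = 2 - (B + T)/(-4 + B) (G(T, B) = 2 - (T + B)/(B - 4) = 2 - (B + T)/(-4 + B))
n(g) = 3 + 3*g/2 (n(g) = g + (-8 + 2 - g)/(-4 + 2) = g + (-6 - g)/(-2) = g - (-6 - g)/2 = g + (3 + g/2) = 3 + 3*g/2)
-(n(-5) + 2) = -((3 + (3/2)*(-5)) + 2) = -((3 - 15/2) + 2) = -(-9/2 + 2) = -1*(-5/2) = 5/2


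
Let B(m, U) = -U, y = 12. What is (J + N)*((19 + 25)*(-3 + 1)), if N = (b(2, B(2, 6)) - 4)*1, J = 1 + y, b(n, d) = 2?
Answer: -968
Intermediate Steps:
J = 13 (J = 1 + 12 = 13)
N = -2 (N = (2 - 4)*1 = -2*1 = -2)
(J + N)*((19 + 25)*(-3 + 1)) = (13 - 2)*((19 + 25)*(-3 + 1)) = 11*(44*(-2)) = 11*(-88) = -968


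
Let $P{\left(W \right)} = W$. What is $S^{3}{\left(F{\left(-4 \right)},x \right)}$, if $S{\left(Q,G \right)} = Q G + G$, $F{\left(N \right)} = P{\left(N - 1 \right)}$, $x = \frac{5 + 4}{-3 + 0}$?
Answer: $1728$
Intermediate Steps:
$x = -3$ ($x = \frac{9}{-3} = 9 \left(- \frac{1}{3}\right) = -3$)
$F{\left(N \right)} = -1 + N$ ($F{\left(N \right)} = N - 1 = -1 + N$)
$S{\left(Q,G \right)} = G + G Q$ ($S{\left(Q,G \right)} = G Q + G = G + G Q$)
$S^{3}{\left(F{\left(-4 \right)},x \right)} = \left(- 3 \left(1 - 5\right)\right)^{3} = \left(\left(-3\right) \left(-4\right)\right)^{3} = 12^{3} = 1728$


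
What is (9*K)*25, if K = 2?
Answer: 450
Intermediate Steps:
(9*K)*25 = (9*2)*25 = 18*25 = 450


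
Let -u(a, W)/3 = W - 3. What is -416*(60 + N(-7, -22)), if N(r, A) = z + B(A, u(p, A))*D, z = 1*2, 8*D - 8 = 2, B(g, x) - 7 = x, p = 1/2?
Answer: -68432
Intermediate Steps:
p = ½ ≈ 0.50000
u(a, W) = 9 - 3*W (u(a, W) = -3*(W - 3) = -3*(-3 + W) = 9 - 3*W)
B(g, x) = 7 + x
D = 5/4 (D = 1 + (⅛)*2 = 1 + ¼ = 5/4 ≈ 1.2500)
z = 2
N(r, A) = 22 - 15*A/4 (N(r, A) = 2 + (7 + (9 - 3*A))*(5/4) = 2 + (16 - 3*A)*(5/4) = 2 + (20 - 15*A/4) = 22 - 15*A/4)
-416*(60 + N(-7, -22)) = -416*(60 + (22 - 15/4*(-22))) = -416*(60 + (22 + 165/2)) = -416*(60 + 209/2) = -416*329/2 = -68432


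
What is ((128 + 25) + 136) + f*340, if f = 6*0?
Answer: 289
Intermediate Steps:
f = 0
((128 + 25) + 136) + f*340 = ((128 + 25) + 136) + 0*340 = (153 + 136) + 0 = 289 + 0 = 289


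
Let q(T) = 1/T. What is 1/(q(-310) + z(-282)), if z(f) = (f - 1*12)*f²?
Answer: -310/7247817361 ≈ -4.2771e-8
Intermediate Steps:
z(f) = f²*(-12 + f) (z(f) = (f - 12)*f² = (-12 + f)*f² = f²*(-12 + f))
1/(q(-310) + z(-282)) = 1/(1/(-310) + (-282)²*(-12 - 282)) = 1/(-1/310 + 79524*(-294)) = 1/(-1/310 - 23380056) = 1/(-7247817361/310) = -310/7247817361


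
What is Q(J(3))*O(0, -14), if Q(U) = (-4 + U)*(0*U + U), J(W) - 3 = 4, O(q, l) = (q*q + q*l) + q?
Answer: 0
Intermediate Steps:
O(q, l) = q + q**2 + l*q (O(q, l) = (q**2 + l*q) + q = q + q**2 + l*q)
J(W) = 7 (J(W) = 3 + 4 = 7)
Q(U) = U*(-4 + U) (Q(U) = (-4 + U)*(0 + U) = (-4 + U)*U = U*(-4 + U))
Q(J(3))*O(0, -14) = (7*(-4 + 7))*(0*(1 - 14 + 0)) = (7*3)*(0*(-13)) = 21*0 = 0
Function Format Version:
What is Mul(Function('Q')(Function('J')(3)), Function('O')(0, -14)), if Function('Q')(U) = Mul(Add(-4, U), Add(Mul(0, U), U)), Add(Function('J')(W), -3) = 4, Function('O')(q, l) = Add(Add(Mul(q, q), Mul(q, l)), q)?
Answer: 0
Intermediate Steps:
Function('O')(q, l) = Add(q, Pow(q, 2), Mul(l, q)) (Function('O')(q, l) = Add(Add(Pow(q, 2), Mul(l, q)), q) = Add(q, Pow(q, 2), Mul(l, q)))
Function('J')(W) = 7 (Function('J')(W) = Add(3, 4) = 7)
Function('Q')(U) = Mul(U, Add(-4, U)) (Function('Q')(U) = Mul(Add(-4, U), Add(0, U)) = Mul(Add(-4, U), U) = Mul(U, Add(-4, U)))
Mul(Function('Q')(Function('J')(3)), Function('O')(0, -14)) = Mul(Mul(7, Add(-4, 7)), Mul(0, Add(1, -14, 0))) = Mul(Mul(7, 3), Mul(0, -13)) = Mul(21, 0) = 0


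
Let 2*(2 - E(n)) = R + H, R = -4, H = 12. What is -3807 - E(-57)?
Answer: -3805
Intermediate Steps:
E(n) = -2 (E(n) = 2 - (-4 + 12)/2 = 2 - ½*8 = 2 - 4 = -2)
-3807 - E(-57) = -3807 - 1*(-2) = -3807 + 2 = -3805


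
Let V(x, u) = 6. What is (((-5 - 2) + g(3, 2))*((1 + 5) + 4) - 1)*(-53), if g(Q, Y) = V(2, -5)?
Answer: 583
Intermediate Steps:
g(Q, Y) = 6
(((-5 - 2) + g(3, 2))*((1 + 5) + 4) - 1)*(-53) = (((-5 - 2) + 6)*((1 + 5) + 4) - 1)*(-53) = ((-7 + 6)*(6 + 4) - 1)*(-53) = (-1*10 - 1)*(-53) = (-10 - 1)*(-53) = -11*(-53) = 583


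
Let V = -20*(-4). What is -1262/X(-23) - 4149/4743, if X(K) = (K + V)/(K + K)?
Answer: 30567127/30039 ≈ 1017.6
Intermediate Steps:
V = 80
X(K) = (80 + K)/(2*K) (X(K) = (K + 80)/(K + K) = (80 + K)/((2*K)) = (80 + K)*(1/(2*K)) = (80 + K)/(2*K))
-1262/X(-23) - 4149/4743 = -1262*(-46/(80 - 23)) - 4149/4743 = -1262/((1/2)*(-1/23)*57) - 4149*1/4743 = -1262/(-57/46) - 461/527 = -1262*(-46/57) - 461/527 = 58052/57 - 461/527 = 30567127/30039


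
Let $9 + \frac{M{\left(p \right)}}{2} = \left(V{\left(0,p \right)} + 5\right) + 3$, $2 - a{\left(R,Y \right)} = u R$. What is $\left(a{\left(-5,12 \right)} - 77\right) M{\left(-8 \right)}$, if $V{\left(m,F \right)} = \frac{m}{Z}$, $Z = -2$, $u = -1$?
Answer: $160$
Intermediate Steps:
$a{\left(R,Y \right)} = 2 + R$ ($a{\left(R,Y \right)} = 2 - - R = 2 + R$)
$V{\left(m,F \right)} = - \frac{m}{2}$ ($V{\left(m,F \right)} = \frac{m}{-2} = m \left(- \frac{1}{2}\right) = - \frac{m}{2}$)
$M{\left(p \right)} = -2$ ($M{\left(p \right)} = -18 + 2 \left(\left(\left(- \frac{1}{2}\right) 0 + 5\right) + 3\right) = -18 + 2 \left(\left(0 + 5\right) + 3\right) = -18 + 2 \left(5 + 3\right) = -18 + 2 \cdot 8 = -18 + 16 = -2$)
$\left(a{\left(-5,12 \right)} - 77\right) M{\left(-8 \right)} = \left(\left(2 - 5\right) - 77\right) \left(-2\right) = \left(-3 - 77\right) \left(-2\right) = \left(-80\right) \left(-2\right) = 160$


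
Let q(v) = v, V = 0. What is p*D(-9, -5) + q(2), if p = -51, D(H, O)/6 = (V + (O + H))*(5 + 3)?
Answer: 34274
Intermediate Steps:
D(H, O) = 48*H + 48*O (D(H, O) = 6*((0 + (O + H))*(5 + 3)) = 6*((0 + (H + O))*8) = 6*((H + O)*8) = 6*(8*H + 8*O) = 48*H + 48*O)
p*D(-9, -5) + q(2) = -51*(48*(-9) + 48*(-5)) + 2 = -51*(-432 - 240) + 2 = -51*(-672) + 2 = 34272 + 2 = 34274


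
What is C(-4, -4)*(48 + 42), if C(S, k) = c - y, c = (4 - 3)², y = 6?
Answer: -450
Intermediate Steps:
c = 1 (c = 1² = 1)
C(S, k) = -5 (C(S, k) = 1 - 1*6 = 1 - 6 = -5)
C(-4, -4)*(48 + 42) = -5*(48 + 42) = -5*90 = -450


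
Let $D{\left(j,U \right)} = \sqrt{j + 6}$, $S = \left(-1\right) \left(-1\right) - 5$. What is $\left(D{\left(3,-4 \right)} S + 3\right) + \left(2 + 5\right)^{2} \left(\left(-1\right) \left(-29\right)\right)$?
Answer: $1412$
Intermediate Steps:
$S = -4$ ($S = 1 - 5 = -4$)
$D{\left(j,U \right)} = \sqrt{6 + j}$
$\left(D{\left(3,-4 \right)} S + 3\right) + \left(2 + 5\right)^{2} \left(\left(-1\right) \left(-29\right)\right) = \left(\sqrt{6 + 3} \left(-4\right) + 3\right) + \left(2 + 5\right)^{2} \left(\left(-1\right) \left(-29\right)\right) = \left(\sqrt{9} \left(-4\right) + 3\right) + 7^{2} \cdot 29 = \left(3 \left(-4\right) + 3\right) + 49 \cdot 29 = \left(-12 + 3\right) + 1421 = -9 + 1421 = 1412$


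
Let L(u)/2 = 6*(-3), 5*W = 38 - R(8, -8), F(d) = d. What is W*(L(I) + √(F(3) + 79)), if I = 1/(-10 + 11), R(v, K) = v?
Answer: -216 + 6*√82 ≈ -161.67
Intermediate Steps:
W = 6 (W = (38 - 1*8)/5 = (38 - 8)/5 = (⅕)*30 = 6)
I = 1 (I = 1/1 = 1)
L(u) = -36 (L(u) = 2*(6*(-3)) = 2*(-18) = -36)
W*(L(I) + √(F(3) + 79)) = 6*(-36 + √(3 + 79)) = 6*(-36 + √82) = -216 + 6*√82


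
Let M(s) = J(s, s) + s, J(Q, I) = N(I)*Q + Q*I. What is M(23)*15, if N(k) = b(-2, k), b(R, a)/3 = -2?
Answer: 6210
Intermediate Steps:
b(R, a) = -6 (b(R, a) = 3*(-2) = -6)
N(k) = -6
J(Q, I) = -6*Q + I*Q (J(Q, I) = -6*Q + Q*I = -6*Q + I*Q)
M(s) = s + s*(-6 + s) (M(s) = s*(-6 + s) + s = s + s*(-6 + s))
M(23)*15 = (23*(-5 + 23))*15 = (23*18)*15 = 414*15 = 6210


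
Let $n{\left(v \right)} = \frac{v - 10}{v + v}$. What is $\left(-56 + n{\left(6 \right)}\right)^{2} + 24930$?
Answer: $\frac{252931}{9} \approx 28103.0$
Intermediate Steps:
$n{\left(v \right)} = \frac{-10 + v}{2 v}$
$\left(-56 + n{\left(6 \right)}\right)^{2} + 24930 = \left(-56 + \frac{-10 + 6}{2 \cdot 6}\right)^{2} + 24930 = \left(-56 + \frac{1}{2} \cdot \frac{1}{6} \left(-4\right)\right)^{2} + 24930 = \left(-56 - \frac{1}{3}\right)^{2} + 24930 = \left(- \frac{169}{3}\right)^{2} + 24930 = \frac{28561}{9} + 24930 = \frac{252931}{9}$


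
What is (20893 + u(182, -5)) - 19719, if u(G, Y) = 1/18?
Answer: 21133/18 ≈ 1174.1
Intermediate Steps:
u(G, Y) = 1/18
(20893 + u(182, -5)) - 19719 = (20893 + 1/18) - 19719 = 376075/18 - 19719 = 21133/18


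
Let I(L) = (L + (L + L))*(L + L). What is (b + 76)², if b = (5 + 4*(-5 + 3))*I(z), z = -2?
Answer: 16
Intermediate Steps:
I(L) = 6*L² (I(L) = (L + 2*L)*(2*L) = (3*L)*(2*L) = 6*L²)
b = -72 (b = (5 + 4*(-5 + 3))*(6*(-2)²) = (5 + 4*(-2))*(6*4) = (5 - 8)*24 = -3*24 = -72)
(b + 76)² = (-72 + 76)² = 4² = 16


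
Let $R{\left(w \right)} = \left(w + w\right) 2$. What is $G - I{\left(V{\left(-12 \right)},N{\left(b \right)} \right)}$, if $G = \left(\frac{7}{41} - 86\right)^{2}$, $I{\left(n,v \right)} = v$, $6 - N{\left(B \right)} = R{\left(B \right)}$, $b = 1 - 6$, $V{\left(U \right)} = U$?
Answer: $\frac{12339655}{1681} \approx 7340.7$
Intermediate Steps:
$b = -5$ ($b = 1 - 6 = -5$)
$R{\left(w \right)} = 4 w$ ($R{\left(w \right)} = 2 w 2 = 4 w$)
$N{\left(B \right)} = 6 - 4 B$
$G = \frac{12383361}{1681}$ ($G = \left(7 \cdot \frac{1}{41} - 86\right)^{2} = \left(\frac{7}{41} - 86\right)^{2} = \left(- \frac{3519}{41}\right)^{2} = \frac{12383361}{1681} \approx 7366.7$)
$G - I{\left(V{\left(-12 \right)},N{\left(b \right)} \right)} = \frac{12383361}{1681} - \left(6 - -20\right) = \frac{12383361}{1681} - \left(6 + 20\right) = \frac{12383361}{1681} - 26 = \frac{12339655}{1681}$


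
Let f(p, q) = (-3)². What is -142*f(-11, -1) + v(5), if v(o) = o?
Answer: -1273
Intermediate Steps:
f(p, q) = 9
-142*f(-11, -1) + v(5) = -142*9 + 5 = -1278 + 5 = -1273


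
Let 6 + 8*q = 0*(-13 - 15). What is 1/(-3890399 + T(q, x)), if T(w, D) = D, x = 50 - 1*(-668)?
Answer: -1/3889681 ≈ -2.5709e-7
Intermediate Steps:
x = 718 (x = 50 + 668 = 718)
q = -3/4 (q = -3/4 + (0*(-13 - 15))/8 = -3/4 + (0*(-28))/8 = -3/4 + (1/8)*0 = -3/4 + 0 = -3/4 ≈ -0.75000)
1/(-3890399 + T(q, x)) = 1/(-3890399 + 718) = 1/(-3889681) = -1/3889681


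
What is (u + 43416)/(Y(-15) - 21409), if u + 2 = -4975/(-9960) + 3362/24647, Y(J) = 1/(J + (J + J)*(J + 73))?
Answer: -1246939631732925/614901650799968 ≈ -2.0279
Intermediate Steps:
Y(J) = 1/(J + 2*J*(73 + J)) (Y(J) = 1/(J + (2*J)*(73 + J)) = 1/(J + 2*J*(73 + J)))
u = -66972779/49096824 (u = -2 + (-4975/(-9960) + 3362/24647) = -2 + (-4975*(-1/9960) + 3362*(1/24647)) = -2 + (995/1992 + 3362/24647) = -2 + 31220869/49096824 = -66972779/49096824 ≈ -1.3641)
(u + 43416)/(Y(-15) - 21409) = (-66972779/49096824 + 43416)/(1/((-15)*(147 + 2*(-15))) - 21409) = 2131520738005/(49096824*(-1/(15*(147 - 30)) - 21409)) = 2131520738005/(49096824*(-1/15/117 - 21409)) = 2131520738005/(49096824*(-1/15*1/117 - 21409)) = 2131520738005/(49096824*(-1/1755 - 21409)) = 2131520738005/(49096824*(-37572796/1755)) = (2131520738005/49096824)*(-1755/37572796) = -1246939631732925/614901650799968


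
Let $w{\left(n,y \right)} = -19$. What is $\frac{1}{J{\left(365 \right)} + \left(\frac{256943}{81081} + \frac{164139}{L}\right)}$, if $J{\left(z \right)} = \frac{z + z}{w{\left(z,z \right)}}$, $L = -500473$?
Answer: $- \frac{770998174947}{27432156342670} \approx -0.028106$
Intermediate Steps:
$J{\left(z \right)} = - \frac{2 z}{19}$ ($J{\left(z \right)} = \frac{z + z}{-19} = 2 z \left(- \frac{1}{19}\right) = - \frac{2 z}{19}$)
$\frac{1}{J{\left(365 \right)} + \left(\frac{256943}{81081} + \frac{164139}{L}\right)} = \frac{1}{\left(- \frac{2}{19}\right) 365 + \left(\frac{256943}{81081} + \frac{164139}{-500473}\right)} = \frac{1}{- \frac{730}{19} + \left(256943 \cdot \frac{1}{81081} + 164139 \left(- \frac{1}{500473}\right)\right)} = \frac{1}{- \frac{730}{19} + \left(\frac{256943}{81081} - \frac{164139}{500473}\right)} = \frac{1}{- \frac{730}{19} + \frac{115284479780}{40578851313}} = \frac{1}{- \frac{27432156342670}{770998174947}} = - \frac{770998174947}{27432156342670}$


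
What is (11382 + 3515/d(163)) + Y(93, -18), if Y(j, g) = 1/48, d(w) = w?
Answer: 89221651/7824 ≈ 11404.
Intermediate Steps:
Y(j, g) = 1/48
(11382 + 3515/d(163)) + Y(93, -18) = (11382 + 3515/163) + 1/48 = 1858781/163 + 1/48 = 89221651/7824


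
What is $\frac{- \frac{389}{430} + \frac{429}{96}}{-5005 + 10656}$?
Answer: $\frac{24521}{38878880} \approx 0.0006307$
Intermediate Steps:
$\frac{- \frac{389}{430} + \frac{429}{96}}{-5005 + 10656} = \frac{\left(-389\right) \frac{1}{430} + 429 \cdot \frac{1}{96}}{5651} = \left(- \frac{389}{430} + \frac{143}{32}\right) \frac{1}{5651} = \frac{24521}{6880} \cdot \frac{1}{5651} = \frac{24521}{38878880}$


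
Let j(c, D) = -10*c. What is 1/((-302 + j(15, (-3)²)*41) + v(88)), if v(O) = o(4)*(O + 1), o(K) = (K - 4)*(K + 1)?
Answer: -1/6452 ≈ -0.00015499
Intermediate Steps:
o(K) = (1 + K)*(-4 + K) (o(K) = (-4 + K)*(1 + K) = (1 + K)*(-4 + K))
v(O) = 0 (v(O) = (-4 + 4² - 3*4)*(O + 1) = (-4 + 16 - 12)*(1 + O) = 0*(1 + O) = 0)
1/((-302 + j(15, (-3)²)*41) + v(88)) = 1/((-302 - 10*15*41) + 0) = 1/((-302 - 150*41) + 0) = 1/((-302 - 6150) + 0) = 1/(-6452 + 0) = 1/(-6452) = -1/6452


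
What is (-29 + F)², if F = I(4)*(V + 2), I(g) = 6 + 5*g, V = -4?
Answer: 6561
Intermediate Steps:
F = -52 (F = (6 + 5*4)*(-4 + 2) = (6 + 20)*(-2) = 26*(-2) = -52)
(-29 + F)² = (-29 - 52)² = (-81)² = 6561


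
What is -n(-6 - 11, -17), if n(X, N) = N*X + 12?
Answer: -301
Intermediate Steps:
n(X, N) = 12 + N*X
-n(-6 - 11, -17) = -(12 - 17*(-6 - 11)) = -(12 - 17*(-17)) = -(12 + 289) = -1*301 = -301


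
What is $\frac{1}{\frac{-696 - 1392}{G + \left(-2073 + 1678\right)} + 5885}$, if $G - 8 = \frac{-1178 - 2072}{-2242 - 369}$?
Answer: $\frac{1007207}{5932864963} \approx 0.00016977$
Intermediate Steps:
$G = \frac{24138}{2611}$ ($G = 8 + \frac{-1178 - 2072}{-2242 - 369} = 8 - \frac{3250}{-2611} = 8 - - \frac{3250}{2611} = 8 + \frac{3250}{2611} = \frac{24138}{2611} \approx 9.2447$)
$\frac{1}{\frac{-696 - 1392}{G + \left(-2073 + 1678\right)} + 5885} = \frac{1}{\frac{-696 - 1392}{\frac{24138}{2611} + \left(-2073 + 1678\right)} + 5885} = \frac{1}{- \frac{2088}{\frac{24138}{2611} - 395} + 5885} = \frac{1}{- \frac{2088}{- \frac{1007207}{2611}} + 5885} = \frac{1}{\left(-2088\right) \left(- \frac{2611}{1007207}\right) + 5885} = \frac{1}{\frac{5451768}{1007207} + 5885} = \frac{1}{\frac{5932864963}{1007207}} = \frac{1007207}{5932864963}$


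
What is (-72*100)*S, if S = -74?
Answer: 532800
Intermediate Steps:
(-72*100)*S = -72*100*(-74) = -7200*(-74) = 532800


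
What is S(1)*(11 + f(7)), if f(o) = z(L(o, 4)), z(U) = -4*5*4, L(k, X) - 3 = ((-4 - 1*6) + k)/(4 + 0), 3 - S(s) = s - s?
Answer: -207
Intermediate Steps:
S(s) = 3 (S(s) = 3 - (s - s) = 3 - 1*0 = 3 + 0 = 3)
L(k, X) = 1/2 + k/4 (L(k, X) = 3 + ((-4 - 1*6) + k)/(4 + 0) = 3 + ((-4 - 6) + k)/4 = 3 + (-10 + k)*(1/4) = 3 + (-5/2 + k/4) = 1/2 + k/4)
z(U) = -80 (z(U) = -20*4 = -80)
f(o) = -80
S(1)*(11 + f(7)) = 3*(11 - 80) = 3*(-69) = -207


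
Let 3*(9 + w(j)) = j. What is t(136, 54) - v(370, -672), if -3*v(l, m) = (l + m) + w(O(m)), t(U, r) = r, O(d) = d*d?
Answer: 150379/3 ≈ 50126.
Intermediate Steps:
O(d) = d²
w(j) = -9 + j/3
v(l, m) = 3 - l/3 - m/3 - m²/9 (v(l, m) = -((l + m) + (-9 + m²/3))/3 = -(-9 + l + m + m²/3)/3 = 3 - l/3 - m/3 - m²/9)
t(136, 54) - v(370, -672) = 54 - (3 - ⅓*370 - ⅓*(-672) - ⅑*(-672)²) = 54 - (3 - 370/3 + 224 - ⅑*451584) = 54 - (3 - 370/3 + 224 - 50176) = 54 - 1*(-150217/3) = 54 + 150217/3 = 150379/3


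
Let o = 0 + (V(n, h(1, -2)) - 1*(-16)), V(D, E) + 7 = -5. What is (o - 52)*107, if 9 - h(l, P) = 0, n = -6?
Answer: -5136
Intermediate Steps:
h(l, P) = 9 (h(l, P) = 9 - 1*0 = 9 + 0 = 9)
V(D, E) = -12 (V(D, E) = -7 - 5 = -12)
o = 4 (o = 0 + (-12 - 1*(-16)) = 0 + (-12 + 16) = 0 + 4 = 4)
(o - 52)*107 = (4 - 52)*107 = -48*107 = -5136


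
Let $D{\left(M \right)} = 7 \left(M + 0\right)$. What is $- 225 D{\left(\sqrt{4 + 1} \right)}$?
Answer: $- 1575 \sqrt{5} \approx -3521.8$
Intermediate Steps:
$D{\left(M \right)} = 7 M$
$- 225 D{\left(\sqrt{4 + 1} \right)} = - 225 \cdot 7 \sqrt{4 + 1} = - 225 \cdot 7 \sqrt{5} = - 1575 \sqrt{5}$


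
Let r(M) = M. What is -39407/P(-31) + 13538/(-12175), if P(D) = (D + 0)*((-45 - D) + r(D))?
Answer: -99733147/3396825 ≈ -29.361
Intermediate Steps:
P(D) = -45*D (P(D) = (D + 0)*((-45 - D) + D) = D*(-45) = -45*D)
-39407/P(-31) + 13538/(-12175) = -39407/((-45*(-31))) + 13538/(-12175) = -39407/1395 + 13538*(-1/12175) = -39407*1/1395 - 13538/12175 = -39407/1395 - 13538/12175 = -99733147/3396825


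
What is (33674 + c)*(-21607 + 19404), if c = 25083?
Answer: -129441671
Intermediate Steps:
(33674 + c)*(-21607 + 19404) = (33674 + 25083)*(-21607 + 19404) = 58757*(-2203) = -129441671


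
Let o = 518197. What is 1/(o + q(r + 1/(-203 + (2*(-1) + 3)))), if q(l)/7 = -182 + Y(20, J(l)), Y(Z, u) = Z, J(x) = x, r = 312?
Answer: 1/517063 ≈ 1.9340e-6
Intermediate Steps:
q(l) = -1134 (q(l) = 7*(-182 + 20) = 7*(-162) = -1134)
1/(o + q(r + 1/(-203 + (2*(-1) + 3)))) = 1/(518197 - 1134) = 1/517063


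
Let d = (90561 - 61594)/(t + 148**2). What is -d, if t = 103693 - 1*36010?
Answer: -28967/89587 ≈ -0.32334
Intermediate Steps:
t = 67683 (t = 103693 - 36010 = 67683)
d = 28967/89587 (d = (90561 - 61594)/(67683 + 148**2) = 28967/(67683 + 21904) = 28967/89587 ≈ 0.32334)
-d = -1*28967/89587 = -28967/89587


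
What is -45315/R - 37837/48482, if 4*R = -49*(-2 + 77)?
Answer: 82369489/1696870 ≈ 48.542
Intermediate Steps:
R = -3675/4 (R = (-49*(-2 + 77))/4 = (-49*75)/4 = (¼)*(-3675) = -3675/4 ≈ -918.75)
-45315/R - 37837/48482 = -45315/(-3675/4) - 37837/48482 = -45315*(-4/3675) - 37837*1/48482 = 12084/245 - 37837/48482 = 82369489/1696870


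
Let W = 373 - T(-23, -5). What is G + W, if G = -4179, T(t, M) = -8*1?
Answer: -3798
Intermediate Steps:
T(t, M) = -8
W = 381 (W = 373 - 1*(-8) = 373 + 8 = 381)
G + W = -4179 + 381 = -3798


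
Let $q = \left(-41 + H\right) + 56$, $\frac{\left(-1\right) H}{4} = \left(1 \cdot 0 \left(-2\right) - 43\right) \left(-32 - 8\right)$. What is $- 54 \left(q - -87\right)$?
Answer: $366012$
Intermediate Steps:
$H = -6880$ ($H = - 4 \left(1 \cdot 0 \left(-2\right) - 43\right) \left(-32 - 8\right) = - 4 \left(0 \left(-2\right) - 43\right) \left(-40\right) = - 4 \left(0 - 43\right) \left(-40\right) = - 4 \left(\left(-43\right) \left(-40\right)\right) = \left(-4\right) 1720 = -6880$)
$q = -6865$ ($q = \left(-41 - 6880\right) + 56 = -6921 + 56 = -6865$)
$- 54 \left(q - -87\right) = - 54 \left(-6865 - -87\right) = - 54 \left(-6865 + 87\right) = \left(-54\right) \left(-6778\right) = 366012$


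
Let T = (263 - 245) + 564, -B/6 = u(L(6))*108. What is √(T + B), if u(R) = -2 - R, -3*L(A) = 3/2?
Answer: √1554 ≈ 39.421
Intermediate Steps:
L(A) = -½ (L(A) = -1/2 = -⅓*3/2 = -½)
B = 972 (B = -6*(-2 - 1*(-½))*108 = -6*(-2 + ½)*108 = -(-9)*108 = -6*(-162) = 972)
T = 582 (T = 18 + 564 = 582)
√(T + B) = √(582 + 972) = √1554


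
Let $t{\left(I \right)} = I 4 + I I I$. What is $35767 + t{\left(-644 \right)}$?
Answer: $-267056793$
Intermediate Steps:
$t{\left(I \right)} = I^{3} + 4 I$ ($t{\left(I \right)} = 4 I + I I^{2} = 4 I + I^{3} = I^{3} + 4 I$)
$35767 + t{\left(-644 \right)} = 35767 - 644 \left(4 + \left(-644\right)^{2}\right) = 35767 - 644 \left(4 + 414736\right) = 35767 - 267092560 = -267056793$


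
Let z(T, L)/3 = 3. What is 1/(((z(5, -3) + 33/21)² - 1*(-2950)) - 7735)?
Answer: -49/228989 ≈ -0.00021398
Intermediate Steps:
z(T, L) = 9 (z(T, L) = 3*3 = 9)
1/(((z(5, -3) + 33/21)² - 1*(-2950)) - 7735) = 1/(((9 + 33/21)² - 1*(-2950)) - 7735) = 1/(((9 + 33*(1/21))² + 2950) - 7735) = 1/(((9 + 11/7)² + 2950) - 7735) = 1/(((74/7)² + 2950) - 7735) = 1/((5476/49 + 2950) - 7735) = 1/(150026/49 - 7735) = 1/(-228989/49) = -49/228989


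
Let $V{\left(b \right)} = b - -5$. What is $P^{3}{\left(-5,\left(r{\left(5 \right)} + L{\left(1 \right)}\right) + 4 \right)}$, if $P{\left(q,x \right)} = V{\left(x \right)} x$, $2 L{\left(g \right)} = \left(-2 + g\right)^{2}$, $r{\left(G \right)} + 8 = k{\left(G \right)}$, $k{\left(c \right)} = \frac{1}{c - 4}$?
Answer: $- \frac{15625}{64} \approx -244.14$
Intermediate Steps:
$k{\left(c \right)} = \frac{1}{-4 + c}$
$r{\left(G \right)} = -8 + \frac{1}{-4 + G}$
$V{\left(b \right)} = 5 + b$ ($V{\left(b \right)} = b + 5 = 5 + b$)
$L{\left(g \right)} = \frac{\left(-2 + g\right)^{2}}{2}$
$P{\left(q,x \right)} = x \left(5 + x\right)$ ($P{\left(q,x \right)} = \left(5 + x\right) x = x \left(5 + x\right)$)
$P^{3}{\left(-5,\left(r{\left(5 \right)} + L{\left(1 \right)}\right) + 4 \right)} = \left(\left(\left(\frac{33 - 40}{-4 + 5} + \frac{\left(-2 + 1\right)^{2}}{2}\right) + 4\right) \left(5 + \left(\left(\frac{33 - 40}{-4 + 5} + \frac{\left(-2 + 1\right)^{2}}{2}\right) + 4\right)\right)\right)^{3} = \left(\left(\left(\frac{33 - 40}{1} + \frac{\left(-1\right)^{2}}{2}\right) + 4\right) \left(5 + \left(\left(\frac{33 - 40}{1} + \frac{\left(-1\right)^{2}}{2}\right) + 4\right)\right)\right)^{3} = \left(\left(\left(1 \left(-7\right) + \frac{1}{2} \cdot 1\right) + 4\right) \left(5 + \left(\left(1 \left(-7\right) + \frac{1}{2} \cdot 1\right) + 4\right)\right)\right)^{3} = \left(\left(\left(-7 + \frac{1}{2}\right) + 4\right) \left(5 + \left(\left(-7 + \frac{1}{2}\right) + 4\right)\right)\right)^{3} = \left(\left(- \frac{13}{2} + 4\right) \left(5 + \left(- \frac{13}{2} + 4\right)\right)\right)^{3} = \left(- \frac{5 \left(5 - \frac{5}{2}\right)}{2}\right)^{3} = \left(\left(- \frac{5}{2}\right) \frac{5}{2}\right)^{3} = \left(- \frac{25}{4}\right)^{3} = - \frac{15625}{64}$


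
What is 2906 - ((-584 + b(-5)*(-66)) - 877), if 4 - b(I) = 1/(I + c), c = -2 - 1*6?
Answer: 60269/13 ≈ 4636.1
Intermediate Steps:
c = -8 (c = -2 - 6 = -8)
b(I) = 4 - 1/(-8 + I) (b(I) = 4 - 1/(I - 8) = 4 - 1/(-8 + I))
2906 - ((-584 + b(-5)*(-66)) - 877) = 2906 - ((-584 + ((-33 + 4*(-5))/(-8 - 5))*(-66)) - 877) = 2906 - ((-584 + ((-33 - 20)/(-13))*(-66)) - 877) = 2906 - ((-584 - 1/13*(-53)*(-66)) - 877) = 2906 - ((-584 + (53/13)*(-66)) - 877) = 2906 - ((-584 - 3498/13) - 877) = 2906 - (-11090/13 - 877) = 2906 - 1*(-22491/13) = 2906 + 22491/13 = 60269/13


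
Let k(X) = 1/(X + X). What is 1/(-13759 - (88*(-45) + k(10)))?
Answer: -20/195981 ≈ -0.00010205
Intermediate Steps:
k(X) = 1/(2*X)
1/(-13759 - (88*(-45) + k(10))) = 1/(-13759 - (88*(-45) + (1/2)/10)) = 1/(-13759 - (-3960 + (1/2)*(1/10))) = 1/(-13759 - (-3960 + 1/20)) = 1/(-13759 - 1*(-79199/20)) = 1/(-13759 + 79199/20) = 1/(-195981/20) = -20/195981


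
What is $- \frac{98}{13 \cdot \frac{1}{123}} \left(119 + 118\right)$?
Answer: $- \frac{2856798}{13} \approx -2.1975 \cdot 10^{5}$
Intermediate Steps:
$- \frac{98}{13 \cdot \frac{1}{123}} \left(119 + 118\right) = - \frac{98}{13 \cdot \frac{1}{123}} \cdot 237 = - \frac{98}{\frac{13}{123}} \cdot 237 = \left(-98\right) \frac{123}{13} \cdot 237 = \left(- \frac{12054}{13}\right) 237 = - \frac{2856798}{13}$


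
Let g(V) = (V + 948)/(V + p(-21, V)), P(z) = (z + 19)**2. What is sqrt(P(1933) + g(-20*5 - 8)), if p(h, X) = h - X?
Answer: 2*sqrt(952566) ≈ 1952.0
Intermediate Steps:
P(z) = (19 + z)**2
g(V) = -316/7 - V/21 (g(V) = (V + 948)/(V + (-21 - V)) = (948 + V)/(-21) = (948 + V)*(-1/21) = -316/7 - V/21)
sqrt(P(1933) + g(-20*5 - 8)) = sqrt((19 + 1933)**2 + (-316/7 - (-20*5 - 8)/21)) = sqrt(1952**2 + (-316/7 - (-100 - 8)/21)) = sqrt(3810304 + (-316/7 - 1/21*(-108))) = sqrt(3810304 + (-316/7 + 36/7)) = sqrt(3810304 - 40) = sqrt(3810264) = 2*sqrt(952566)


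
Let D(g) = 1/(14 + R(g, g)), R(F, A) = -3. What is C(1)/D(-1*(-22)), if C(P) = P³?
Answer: 11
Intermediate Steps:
D(g) = 1/11 (D(g) = 1/(14 - 3) = 1/11)
C(1)/D(-1*(-22)) = 1³/(1/11) = 1*11 = 11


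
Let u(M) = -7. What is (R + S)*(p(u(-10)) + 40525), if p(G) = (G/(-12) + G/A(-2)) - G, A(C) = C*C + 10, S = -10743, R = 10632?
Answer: -17996245/4 ≈ -4.4991e+6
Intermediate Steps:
A(C) = 10 + C² (A(C) = C² + 10 = 10 + C²)
p(G) = -85*G/84 (p(G) = (G/(-12) + G/(10 + (-2)²)) - G = (G*(-1/12) + G/(10 + 4)) - G = (-G/12 + G/14) - G = -G/84 - G = -85*G/84)
(R + S)*(p(u(-10)) + 40525) = (10632 - 10743)*(-85/84*(-7) + 40525) = -111*(85/12 + 40525) = -111*486385/12 = -17996245/4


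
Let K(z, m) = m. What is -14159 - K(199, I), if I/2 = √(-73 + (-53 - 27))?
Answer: -14159 - 6*I*√17 ≈ -14159.0 - 24.739*I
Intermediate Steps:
I = 6*I*√17 (I = 2*√(-73 + (-53 - 27)) = 2*√(-73 - 80) = 2*√(-153) = 2*(3*I*√17) = 6*I*√17 ≈ 24.739*I)
-14159 - K(199, I) = -14159 - 6*I*√17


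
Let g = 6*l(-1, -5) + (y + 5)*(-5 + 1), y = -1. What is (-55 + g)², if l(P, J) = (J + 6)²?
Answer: 4225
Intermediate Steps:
l(P, J) = (6 + J)²
g = -10 (g = 6*(6 - 5)² + (-1 + 5)*(-5 + 1) = 6*1² + 4*(-4) = 6*1 - 16 = 6 - 16 = -10)
(-55 + g)² = (-55 - 10)² = (-65)² = 4225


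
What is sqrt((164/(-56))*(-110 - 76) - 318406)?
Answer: I*sqrt(15575203)/7 ≈ 563.79*I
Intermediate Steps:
sqrt((164/(-56))*(-110 - 76) - 318406) = sqrt((164*(-1/56))*(-186) - 318406) = sqrt(-41/14*(-186) - 318406) = sqrt(3813/7 - 318406) = sqrt(-2225029/7) = I*sqrt(15575203)/7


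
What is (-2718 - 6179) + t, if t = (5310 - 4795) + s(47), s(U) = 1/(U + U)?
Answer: -787907/94 ≈ -8382.0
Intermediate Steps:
s(U) = 1/(2*U)
t = 48411/94 (t = (5310 - 4795) + (1/2)/47 = 515 + (1/2)*(1/47) = 515 + 1/94 = 48411/94 ≈ 515.01)
(-2718 - 6179) + t = (-2718 - 6179) + 48411/94 = -8897 + 48411/94 = -787907/94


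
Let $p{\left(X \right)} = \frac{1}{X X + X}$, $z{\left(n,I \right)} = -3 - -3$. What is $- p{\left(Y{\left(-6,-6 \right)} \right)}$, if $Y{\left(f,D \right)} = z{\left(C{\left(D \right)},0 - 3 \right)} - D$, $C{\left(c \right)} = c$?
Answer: $- \frac{1}{42} \approx -0.02381$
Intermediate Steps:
$z{\left(n,I \right)} = 0$ ($z{\left(n,I \right)} = -3 + 3 = 0$)
$Y{\left(f,D \right)} = - D$ ($Y{\left(f,D \right)} = 0 - D = - D$)
$p{\left(X \right)} = \frac{1}{X + X^{2}}$ ($p{\left(X \right)} = \frac{1}{X^{2} + X} = \frac{1}{X + X^{2}}$)
$- p{\left(Y{\left(-6,-6 \right)} \right)} = - \frac{1}{\left(-1\right) \left(-6\right) \left(1 - -6\right)} = - \frac{1}{6 \left(1 + 6\right)} = - \frac{1}{6 \cdot 7} = \left(-1\right) \frac{1}{42} = - \frac{1}{42}$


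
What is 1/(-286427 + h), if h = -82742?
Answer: -1/369169 ≈ -2.7088e-6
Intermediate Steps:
1/(-286427 + h) = 1/(-286427 - 82742) = 1/(-369169) = -1/369169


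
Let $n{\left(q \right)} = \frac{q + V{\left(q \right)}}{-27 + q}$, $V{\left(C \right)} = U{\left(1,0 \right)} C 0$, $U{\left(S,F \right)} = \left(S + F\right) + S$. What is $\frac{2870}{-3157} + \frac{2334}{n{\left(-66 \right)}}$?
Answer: $\frac{36167}{11} \approx 3287.9$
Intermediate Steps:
$U{\left(S,F \right)} = F + 2 S$ ($U{\left(S,F \right)} = \left(F + S\right) + S = F + 2 S$)
$V{\left(C \right)} = 0$ ($V{\left(C \right)} = \left(0 + 2 \cdot 1\right) C 0 = \left(0 + 2\right) C 0 = 2 C 0 = 0$)
$n{\left(q \right)} = \frac{q}{-27 + q}$ ($n{\left(q \right)} = \frac{q + 0}{-27 + q} = \frac{q}{-27 + q}$)
$\frac{2870}{-3157} + \frac{2334}{n{\left(-66 \right)}} = \frac{2870}{-3157} + \frac{2334}{\left(-66\right) \frac{1}{-27 - 66}} = 2870 \left(- \frac{1}{3157}\right) + \frac{2334}{\left(-66\right) \frac{1}{-93}} = - \frac{10}{11} + \frac{2334}{\left(-66\right) \left(- \frac{1}{93}\right)} = - \frac{10}{11} + \frac{2334}{\frac{22}{31}} = - \frac{10}{11} + 2334 \cdot \frac{31}{22} = - \frac{10}{11} + \frac{36177}{11} = \frac{36167}{11}$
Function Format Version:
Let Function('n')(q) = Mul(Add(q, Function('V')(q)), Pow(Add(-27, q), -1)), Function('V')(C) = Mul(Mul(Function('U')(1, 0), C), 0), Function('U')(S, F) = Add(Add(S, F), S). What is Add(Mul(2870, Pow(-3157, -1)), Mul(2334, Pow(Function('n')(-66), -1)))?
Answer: Rational(36167, 11) ≈ 3287.9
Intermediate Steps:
Function('U')(S, F) = Add(F, Mul(2, S)) (Function('U')(S, F) = Add(Add(F, S), S) = Add(F, Mul(2, S)))
Function('V')(C) = 0 (Function('V')(C) = Mul(Mul(Add(0, Mul(2, 1)), C), 0) = Mul(Mul(Add(0, 2), C), 0) = Mul(Mul(2, C), 0) = 0)
Function('n')(q) = Mul(q, Pow(Add(-27, q), -1)) (Function('n')(q) = Mul(Add(q, 0), Pow(Add(-27, q), -1)) = Mul(q, Pow(Add(-27, q), -1)))
Add(Mul(2870, Pow(-3157, -1)), Mul(2334, Pow(Function('n')(-66), -1))) = Add(Mul(2870, Pow(-3157, -1)), Mul(2334, Pow(Mul(-66, Pow(Add(-27, -66), -1)), -1))) = Add(Mul(2870, Rational(-1, 3157)), Mul(2334, Pow(Mul(-66, Pow(-93, -1)), -1))) = Add(Rational(-10, 11), Mul(2334, Pow(Mul(-66, Rational(-1, 93)), -1))) = Add(Rational(-10, 11), Mul(2334, Pow(Rational(22, 31), -1))) = Add(Rational(-10, 11), Mul(2334, Rational(31, 22))) = Add(Rational(-10, 11), Rational(36177, 11)) = Rational(36167, 11)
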